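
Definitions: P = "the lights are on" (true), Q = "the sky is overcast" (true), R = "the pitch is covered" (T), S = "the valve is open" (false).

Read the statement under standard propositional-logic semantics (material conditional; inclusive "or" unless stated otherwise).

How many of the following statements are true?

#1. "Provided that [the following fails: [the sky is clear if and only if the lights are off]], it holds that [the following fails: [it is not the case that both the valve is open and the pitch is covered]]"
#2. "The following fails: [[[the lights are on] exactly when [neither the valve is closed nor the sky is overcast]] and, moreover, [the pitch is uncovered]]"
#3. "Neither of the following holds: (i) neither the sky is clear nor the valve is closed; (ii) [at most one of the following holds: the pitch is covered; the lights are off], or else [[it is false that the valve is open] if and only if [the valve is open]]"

2

#1: Formalization: ¬(¬Q ↔ ¬P) → ¬(S ↑ R)

¬Q = ¬T = F
¬P = ¬T = F
¬Q ↔ ¬P = F ↔ F = T
¬(¬Q ↔ ¬P) = ¬T = F
S ↑ R = F ↑ T = T
¬(S ↑ R) = ¬T = F
¬(¬Q ↔ ¬P) → ¬(S ↑ R) = F → F = T
Thus #1 is true.

#2: Parsed as ¬((P ↔ (¬S ↓ Q)) ∧ ¬R)

¬S = ¬F = T
¬S ↓ Q = T ↓ T = F
P ↔ (¬S ↓ Q) = T ↔ F = F
¬R = ¬T = F
(P ↔ (¬S ↓ Q)) ∧ ¬R = F ∧ F = F
¬((P ↔ (¬S ↓ Q)) ∧ ¬R) = ¬F = T
Hence #2 is true.

#3: Parsed as (¬Q ↓ ¬S) ↓ ((R ↑ ¬P) ∨ (¬S ↔ S))

¬Q = ¬T = F
¬S = ¬F = T
¬Q ↓ ¬S = F ↓ T = F
¬P = ¬T = F
R ↑ ¬P = T ↑ F = T
¬S = ¬F = T
¬S ↔ S = T ↔ F = F
(R ↑ ¬P) ∨ (¬S ↔ S) = T ∨ F = T
(¬Q ↓ ¬S) ↓ ((R ↑ ¬P) ∨ (¬S ↔ S)) = F ↓ T = F
Hence #3 is false.

Count: 2.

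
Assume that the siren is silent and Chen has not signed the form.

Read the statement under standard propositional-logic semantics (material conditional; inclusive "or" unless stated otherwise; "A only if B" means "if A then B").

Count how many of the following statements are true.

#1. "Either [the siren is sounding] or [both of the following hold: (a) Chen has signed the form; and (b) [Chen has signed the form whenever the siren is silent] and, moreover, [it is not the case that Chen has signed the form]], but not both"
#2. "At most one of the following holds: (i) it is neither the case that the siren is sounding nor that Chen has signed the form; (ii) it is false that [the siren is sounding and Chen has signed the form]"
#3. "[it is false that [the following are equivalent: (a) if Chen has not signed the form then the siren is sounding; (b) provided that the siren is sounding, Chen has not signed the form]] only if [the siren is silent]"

1

Let U = "the siren is sounding" (F), S = "Chen has signed the form" (F).

#1: Formalization: U ⊕ (S ∧ ((¬U → S) ∧ ¬S))

¬U = ¬F = T
¬U → S = T → F = F
¬S = ¬F = T
(¬U → S) ∧ ¬S = F ∧ T = F
S ∧ ((¬U → S) ∧ ¬S) = F ∧ F = F
U ⊕ (S ∧ ((¬U → S) ∧ ¬S)) = F ⊕ F = F
So #1 is false.

#2: In symbols: (U ↓ S) ↑ ¬(U ∧ S)

U ↓ S = F ↓ F = T
U ∧ S = F ∧ F = F
¬(U ∧ S) = ¬F = T
(U ↓ S) ↑ ¬(U ∧ S) = T ↑ T = F
Thus #2 is false.

#3: This is ¬((¬S → U) ↔ (U → ¬S)) → ¬U.

¬S = ¬F = T
¬S → U = T → F = F
¬S = ¬F = T
U → ¬S = F → T = T
(¬S → U) ↔ (U → ¬S) = F ↔ T = F
¬((¬S → U) ↔ (U → ¬S)) = ¬F = T
¬U = ¬F = T
¬((¬S → U) ↔ (U → ¬S)) → ¬U = T → T = T
So #3 is true.

Count: 1.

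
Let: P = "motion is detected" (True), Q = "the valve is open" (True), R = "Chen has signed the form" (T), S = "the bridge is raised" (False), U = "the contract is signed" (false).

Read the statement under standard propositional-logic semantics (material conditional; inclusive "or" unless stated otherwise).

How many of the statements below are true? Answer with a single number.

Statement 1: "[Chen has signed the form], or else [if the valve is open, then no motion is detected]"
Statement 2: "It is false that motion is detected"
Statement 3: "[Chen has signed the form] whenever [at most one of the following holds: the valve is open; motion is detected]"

Statement 1: This is R | (Q -> ~P).

~P = ~T = F
Q -> ~P = T -> F = F
R | (Q -> ~P) = T | F = T
Thus Statement 1 is true.

Statement 2: Formalization: ~P

~P = ~T = F
Hence Statement 2 is false.

Statement 3: In symbols: (Q nand P) -> R

Q nand P = T nand T = F
(Q nand P) -> R = F -> T = T
So Statement 3 is true.

Count: 2.

2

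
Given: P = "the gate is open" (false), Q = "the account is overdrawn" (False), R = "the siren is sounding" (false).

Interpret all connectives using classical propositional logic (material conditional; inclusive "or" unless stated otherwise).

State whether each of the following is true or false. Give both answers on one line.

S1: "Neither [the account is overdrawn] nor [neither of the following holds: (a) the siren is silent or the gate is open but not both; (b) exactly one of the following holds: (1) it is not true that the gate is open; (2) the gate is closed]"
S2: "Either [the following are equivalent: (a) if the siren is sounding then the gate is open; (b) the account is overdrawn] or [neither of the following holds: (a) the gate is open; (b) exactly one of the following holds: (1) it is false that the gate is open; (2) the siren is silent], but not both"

S1: Formalization: Q nor ((~R xor P) nor (~P xor ~P))

~R = ~F = T
~R xor P = T xor F = T
~P = ~F = T
~P = ~F = T
~P xor ~P = T xor T = F
(~R xor P) nor (~P xor ~P) = T nor F = F
Q nor ((~R xor P) nor (~P xor ~P)) = F nor F = T
Hence S1 is true.

S2: This is ((R -> P) <-> Q) xor (P nor (~P xor ~R)).

R -> P = F -> F = T
(R -> P) <-> Q = T <-> F = F
~P = ~F = T
~R = ~F = T
~P xor ~R = T xor T = F
P nor (~P xor ~R) = F nor F = T
((R -> P) <-> Q) xor (P nor (~P xor ~R)) = F xor T = T
Hence S2 is true.

S1 true / S2 true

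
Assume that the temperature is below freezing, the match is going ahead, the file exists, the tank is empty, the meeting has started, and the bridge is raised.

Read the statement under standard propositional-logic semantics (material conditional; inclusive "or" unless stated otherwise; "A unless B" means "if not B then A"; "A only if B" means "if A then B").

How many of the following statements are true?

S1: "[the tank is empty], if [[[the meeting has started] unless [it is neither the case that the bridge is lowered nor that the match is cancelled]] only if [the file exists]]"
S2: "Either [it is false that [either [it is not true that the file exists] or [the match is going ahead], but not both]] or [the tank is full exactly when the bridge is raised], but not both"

1

Let U = "the meeting has started" (T), V = "the bridge is raised" (T), Q = "the match is cancelled" (F), R = "the file exists" (T), S = "the tank is full" (F).

S1: Formalization: ((U | (~V nor Q)) -> R) -> ~S

~V = ~T = F
~V nor Q = F nor F = T
U | (~V nor Q) = T | T = T
(U | (~V nor Q)) -> R = T -> T = T
~S = ~F = T
((U | (~V nor Q)) -> R) -> ~S = T -> T = T
Thus S1 is true.

S2: Parsed as ~(~R xor ~Q) xor (S <-> V)

~R = ~T = F
~Q = ~F = T
~R xor ~Q = F xor T = T
~(~R xor ~Q) = ~T = F
S <-> V = F <-> T = F
~(~R xor ~Q) xor (S <-> V) = F xor F = F
Hence S2 is false.

True statements: 1 (S1).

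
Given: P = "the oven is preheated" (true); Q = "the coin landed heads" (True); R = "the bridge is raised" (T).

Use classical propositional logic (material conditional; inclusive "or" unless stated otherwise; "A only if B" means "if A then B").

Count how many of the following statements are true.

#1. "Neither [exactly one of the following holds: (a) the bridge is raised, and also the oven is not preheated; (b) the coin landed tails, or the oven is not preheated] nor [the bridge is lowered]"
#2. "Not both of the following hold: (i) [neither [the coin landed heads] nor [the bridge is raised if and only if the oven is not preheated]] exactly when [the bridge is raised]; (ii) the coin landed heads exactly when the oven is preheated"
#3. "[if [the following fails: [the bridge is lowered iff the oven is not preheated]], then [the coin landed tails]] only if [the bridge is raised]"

3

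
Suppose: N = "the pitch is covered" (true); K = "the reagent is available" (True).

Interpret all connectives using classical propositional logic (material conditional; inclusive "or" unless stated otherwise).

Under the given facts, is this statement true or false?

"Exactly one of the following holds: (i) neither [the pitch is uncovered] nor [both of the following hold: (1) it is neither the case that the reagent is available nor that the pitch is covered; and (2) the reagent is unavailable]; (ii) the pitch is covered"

Values: N=True, K=True.
In symbols: (not N nor ((K nor N) and not K)) xor N

not N = not True = False
K nor N = True nor True = False
not K = not True = False
(K nor N) and not K = False and False = False
not N nor ((K nor N) and not K) = False nor False = True
(not N nor ((K nor N) and not K)) xor N = True xor True = False

The statement is false.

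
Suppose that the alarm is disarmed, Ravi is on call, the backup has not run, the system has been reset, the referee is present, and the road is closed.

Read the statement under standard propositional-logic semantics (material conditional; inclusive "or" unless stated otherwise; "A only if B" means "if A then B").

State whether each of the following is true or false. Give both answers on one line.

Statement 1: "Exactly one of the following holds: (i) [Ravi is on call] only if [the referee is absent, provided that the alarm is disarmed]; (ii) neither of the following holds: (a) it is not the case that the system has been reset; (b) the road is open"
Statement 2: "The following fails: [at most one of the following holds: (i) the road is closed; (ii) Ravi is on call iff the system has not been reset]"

Let M = "Ravi is on call" (True), Q = "the alarm is armed" (False), K = "the referee is present" (True), P = "the system has been reset" (True), W = "the road is closed" (True).

Statement 1: In symbols: (M -> (not Q -> not K)) xor (not P nor not W)

not Q = not False = True
not K = not True = False
not Q -> not K = True -> False = False
M -> (not Q -> not K) = True -> False = False
not P = not True = False
not W = not True = False
not P nor not W = False nor False = True
(M -> (not Q -> not K)) xor (not P nor not W) = False xor True = True
So Statement 1 is true.

Statement 2: In symbols: not (W nand (M iff not P))

not P = not True = False
M iff not P = True iff False = False
W nand (M iff not P) = True nand False = True
not (W nand (M iff not P)) = not True = False
Thus Statement 2 is false.

Statement 1 true; Statement 2 false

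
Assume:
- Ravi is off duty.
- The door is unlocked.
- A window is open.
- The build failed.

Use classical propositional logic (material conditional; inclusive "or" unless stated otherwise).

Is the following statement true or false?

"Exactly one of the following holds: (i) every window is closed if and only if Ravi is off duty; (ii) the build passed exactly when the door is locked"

The statement is true.

Let R = "a window is open" (True), P = "Ravi is on call" (False), S = "the build passed" (False), Q = "the door is locked" (False).
In symbols: (not R iff not P) xor (S iff Q)

not R = not True = False
not P = not False = True
not R iff not P = False iff True = False
S iff Q = False iff False = True
(not R iff not P) xor (S iff Q) = False xor True = True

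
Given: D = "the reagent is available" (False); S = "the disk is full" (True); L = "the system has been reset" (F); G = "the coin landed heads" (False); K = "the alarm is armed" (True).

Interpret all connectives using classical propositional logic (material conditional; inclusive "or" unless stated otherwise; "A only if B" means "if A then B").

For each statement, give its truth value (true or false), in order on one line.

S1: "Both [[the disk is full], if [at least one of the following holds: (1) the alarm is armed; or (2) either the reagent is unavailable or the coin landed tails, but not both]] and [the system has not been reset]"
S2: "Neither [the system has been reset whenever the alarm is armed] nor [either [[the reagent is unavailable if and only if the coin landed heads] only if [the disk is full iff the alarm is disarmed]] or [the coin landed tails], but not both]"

S1: Parsed as ((K or (not D xor not G)) -> S) and not L

not D = not False = True
not G = not False = True
not D xor not G = True xor True = False
K or (not D xor not G) = True or False = True
(K or (not D xor not G)) -> S = True -> True = True
not L = not False = True
((K or (not D xor not G)) -> S) and not L = True and True = True
So S1 is true.

S2: In symbols: (K -> L) nor (((not D iff G) -> (S iff not K)) xor not G)

K -> L = True -> False = False
not D = not False = True
not D iff G = True iff False = False
not K = not True = False
S iff not K = True iff False = False
(not D iff G) -> (S iff not K) = False -> False = True
not G = not False = True
((not D iff G) -> (S iff not K)) xor not G = True xor True = False
(K -> L) nor (((not D iff G) -> (S iff not K)) xor not G) = False nor False = True
Thus S2 is true.

S1 True, S2 True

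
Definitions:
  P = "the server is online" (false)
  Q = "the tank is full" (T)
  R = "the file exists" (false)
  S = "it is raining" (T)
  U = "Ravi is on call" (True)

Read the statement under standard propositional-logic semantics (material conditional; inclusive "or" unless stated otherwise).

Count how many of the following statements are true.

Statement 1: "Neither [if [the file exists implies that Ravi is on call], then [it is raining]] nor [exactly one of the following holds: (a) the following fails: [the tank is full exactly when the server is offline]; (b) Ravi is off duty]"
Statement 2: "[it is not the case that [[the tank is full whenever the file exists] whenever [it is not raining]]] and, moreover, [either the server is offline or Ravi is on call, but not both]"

0

Statement 1: Formalization: ((R -> U) -> S) nor (~(Q <-> ~P) xor ~U)

R -> U = F -> T = T
(R -> U) -> S = T -> T = T
~P = ~F = T
Q <-> ~P = T <-> T = T
~(Q <-> ~P) = ~T = F
~U = ~T = F
~(Q <-> ~P) xor ~U = F xor F = F
((R -> U) -> S) nor (~(Q <-> ~P) xor ~U) = T nor F = F
Thus Statement 1 is false.

Statement 2: In symbols: ~(~S -> (R -> Q)) & (~P xor U)

~S = ~T = F
R -> Q = F -> T = T
~S -> (R -> Q) = F -> T = T
~(~S -> (R -> Q)) = ~T = F
~P = ~F = T
~P xor U = T xor T = F
~(~S -> (R -> Q)) & (~P xor U) = F & F = F
So Statement 2 is false.

True statements: 0 (none).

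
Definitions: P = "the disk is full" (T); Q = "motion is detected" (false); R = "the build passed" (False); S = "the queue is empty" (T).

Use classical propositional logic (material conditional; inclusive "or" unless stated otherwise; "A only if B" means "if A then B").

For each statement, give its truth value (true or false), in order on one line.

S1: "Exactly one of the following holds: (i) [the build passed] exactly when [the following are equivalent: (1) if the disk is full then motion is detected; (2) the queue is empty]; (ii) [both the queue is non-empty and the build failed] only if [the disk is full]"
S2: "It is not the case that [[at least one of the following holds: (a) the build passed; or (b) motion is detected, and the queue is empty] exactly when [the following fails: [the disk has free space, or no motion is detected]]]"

S1 F, S2 F

S1: This is (R iff ((P -> Q) iff S)) xor ((not S and not R) -> P).

P -> Q = True -> False = False
(P -> Q) iff S = False iff True = False
R iff ((P -> Q) iff S) = False iff False = True
not S = not True = False
not R = not False = True
not S and not R = False and True = False
(not S and not R) -> P = False -> True = True
(R iff ((P -> Q) iff S)) xor ((not S and not R) -> P) = True xor True = False
Thus S1 is false.

S2: Parsed as not ((R or (Q and S)) iff not (not P or not Q))

Q and S = False and True = False
R or (Q and S) = False or False = False
not P = not True = False
not Q = not False = True
not P or not Q = False or True = True
not (not P or not Q) = not True = False
(R or (Q and S)) iff not (not P or not Q) = False iff False = True
not ((R or (Q and S)) iff not (not P or not Q)) = not True = False
Hence S2 is false.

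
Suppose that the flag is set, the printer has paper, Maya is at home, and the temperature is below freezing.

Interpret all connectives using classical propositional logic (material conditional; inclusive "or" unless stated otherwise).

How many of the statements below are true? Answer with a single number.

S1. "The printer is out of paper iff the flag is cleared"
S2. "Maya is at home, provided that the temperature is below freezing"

Let R = "the printer has paper" (True), D = "the flag is set" (True), N = "the temperature is below freezing" (True), L = "Maya is at home" (True).

S1: Formalization: not R iff not D

not R = not True = False
not D = not True = False
not R iff not D = False iff False = True
Hence S1 is true.

S2: In symbols: N -> L

N -> L = True -> True = True
Thus S2 is true.

True statements: 2 (S1, S2).

2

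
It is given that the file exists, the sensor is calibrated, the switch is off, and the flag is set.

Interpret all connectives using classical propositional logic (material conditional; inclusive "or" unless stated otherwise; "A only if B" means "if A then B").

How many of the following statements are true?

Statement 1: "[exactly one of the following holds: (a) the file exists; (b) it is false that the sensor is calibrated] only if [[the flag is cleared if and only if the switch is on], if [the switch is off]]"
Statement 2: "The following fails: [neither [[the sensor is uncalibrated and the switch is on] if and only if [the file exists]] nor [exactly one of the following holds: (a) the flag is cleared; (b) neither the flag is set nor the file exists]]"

1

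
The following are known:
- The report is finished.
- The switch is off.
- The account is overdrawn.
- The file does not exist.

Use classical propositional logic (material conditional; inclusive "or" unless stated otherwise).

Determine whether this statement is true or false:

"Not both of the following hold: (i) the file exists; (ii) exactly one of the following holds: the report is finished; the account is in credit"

Let W = "the file exists" (False), R = "the report is finished" (True), G = "the account is overdrawn" (True).
This is W nand (R xor not G).

not G = not True = False
R xor not G = True xor False = True
W nand (R xor not G) = False nand True = True

The statement is true.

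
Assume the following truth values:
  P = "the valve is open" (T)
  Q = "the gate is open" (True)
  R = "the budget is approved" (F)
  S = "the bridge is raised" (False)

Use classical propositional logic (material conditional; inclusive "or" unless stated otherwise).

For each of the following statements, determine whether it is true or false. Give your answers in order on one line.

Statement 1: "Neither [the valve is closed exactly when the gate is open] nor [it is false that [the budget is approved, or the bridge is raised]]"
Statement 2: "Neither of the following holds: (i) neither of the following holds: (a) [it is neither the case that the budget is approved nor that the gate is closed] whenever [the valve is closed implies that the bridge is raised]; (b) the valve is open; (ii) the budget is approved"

Statement 1: Parsed as (not P iff Q) nor not (R or S)

not P = not True = False
not P iff Q = False iff True = False
R or S = False or False = False
not (R or S) = not False = True
(not P iff Q) nor not (R or S) = False nor True = False
Hence Statement 1 is false.

Statement 2: In symbols: (((not P -> S) -> (R nor not Q)) nor P) nor R

not P = not True = False
not P -> S = False -> False = True
not Q = not True = False
R nor not Q = False nor False = True
(not P -> S) -> (R nor not Q) = True -> True = True
((not P -> S) -> (R nor not Q)) nor P = True nor True = False
(((not P -> S) -> (R nor not Q)) nor P) nor R = False nor False = True
So Statement 2 is true.

Statement 1 F; Statement 2 T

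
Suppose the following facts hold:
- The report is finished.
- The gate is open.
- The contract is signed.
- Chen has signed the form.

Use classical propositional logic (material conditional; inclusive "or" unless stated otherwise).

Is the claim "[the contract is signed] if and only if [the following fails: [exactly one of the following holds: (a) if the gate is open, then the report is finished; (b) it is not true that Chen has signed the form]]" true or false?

false

Let U = "the contract is signed" (T), M = "the gate is open" (T), Q = "the report is finished" (T), H = "Chen has signed the form" (T).
In symbols: U <-> ~((M -> Q) xor ~H)

M -> Q = T -> T = T
~H = ~T = F
(M -> Q) xor ~H = T xor F = T
~((M -> Q) xor ~H) = ~T = F
U <-> ~((M -> Q) xor ~H) = T <-> F = F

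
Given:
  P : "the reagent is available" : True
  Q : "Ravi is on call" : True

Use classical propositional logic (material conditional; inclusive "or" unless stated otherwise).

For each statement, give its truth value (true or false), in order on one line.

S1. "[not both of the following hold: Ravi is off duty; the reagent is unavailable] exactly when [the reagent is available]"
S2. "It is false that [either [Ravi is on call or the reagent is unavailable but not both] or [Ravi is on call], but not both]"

S1: Parsed as (¬Q ↑ ¬P) ↔ P

¬Q = ¬T = F
¬P = ¬T = F
¬Q ↑ ¬P = F ↑ F = T
(¬Q ↑ ¬P) ↔ P = T ↔ T = T
So S1 is true.

S2: In symbols: ¬((Q ⊕ ¬P) ⊕ Q)

¬P = ¬T = F
Q ⊕ ¬P = T ⊕ F = T
(Q ⊕ ¬P) ⊕ Q = T ⊕ T = F
¬((Q ⊕ ¬P) ⊕ Q) = ¬F = T
Hence S2 is true.

S1 True; S2 True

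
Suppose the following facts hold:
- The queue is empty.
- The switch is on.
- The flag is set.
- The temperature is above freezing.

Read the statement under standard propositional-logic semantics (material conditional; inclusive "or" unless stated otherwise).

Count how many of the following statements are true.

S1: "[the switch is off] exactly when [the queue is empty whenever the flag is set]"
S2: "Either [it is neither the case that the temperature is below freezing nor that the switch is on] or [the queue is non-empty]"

Let Q = "the switch is on" (T), R = "the flag is set" (T), P = "the queue is empty" (T), S = "the temperature is below freezing" (F).

S1: This is ~Q <-> (R -> P).

~Q = ~T = F
R -> P = T -> T = T
~Q <-> (R -> P) = F <-> T = F
Hence S1 is false.

S2: Parsed as (S nor Q) | ~P

S nor Q = F nor T = F
~P = ~T = F
(S nor Q) | ~P = F | F = F
So S2 is false.

0 of the 2 statements are true (none).

0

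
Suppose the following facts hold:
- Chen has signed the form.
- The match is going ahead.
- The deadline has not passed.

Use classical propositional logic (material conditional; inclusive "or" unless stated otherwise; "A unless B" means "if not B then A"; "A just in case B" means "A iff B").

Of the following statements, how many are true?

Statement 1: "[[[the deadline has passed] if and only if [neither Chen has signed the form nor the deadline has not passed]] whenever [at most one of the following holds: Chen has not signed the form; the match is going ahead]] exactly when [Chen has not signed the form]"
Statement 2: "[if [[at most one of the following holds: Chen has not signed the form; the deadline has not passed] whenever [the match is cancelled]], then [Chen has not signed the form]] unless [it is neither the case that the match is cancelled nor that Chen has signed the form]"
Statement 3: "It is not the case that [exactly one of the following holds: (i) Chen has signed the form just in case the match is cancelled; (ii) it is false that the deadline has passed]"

Let K = "Chen has signed the form" (True), L = "the match is cancelled" (False), M = "the deadline has passed" (False).

Statement 1: Parsed as ((not K nand not L) -> (M iff (K nor not M))) iff not K

not K = not True = False
not L = not False = True
not K nand not L = False nand True = True
not M = not False = True
K nor not M = True nor True = False
M iff (K nor not M) = False iff False = True
(not K nand not L) -> (M iff (K nor not M)) = True -> True = True
not K = not True = False
((not K nand not L) -> (M iff (K nor not M))) iff not K = True iff False = False
Thus Statement 1 is false.

Statement 2: Formalization: ((L -> (not K nand not M)) -> not K) or (L nor K)

not K = not True = False
not M = not False = True
not K nand not M = False nand True = True
L -> (not K nand not M) = False -> True = True
not K = not True = False
(L -> (not K nand not M)) -> not K = True -> False = False
L nor K = False nor True = False
((L -> (not K nand not M)) -> not K) or (L nor K) = False or False = False
So Statement 2 is false.

Statement 3: In symbols: not ((K iff L) xor not M)

K iff L = True iff False = False
not M = not False = True
(K iff L) xor not M = False xor True = True
not ((K iff L) xor not M) = not True = False
Thus Statement 3 is false.

0 of the 3 statements are true (none).

0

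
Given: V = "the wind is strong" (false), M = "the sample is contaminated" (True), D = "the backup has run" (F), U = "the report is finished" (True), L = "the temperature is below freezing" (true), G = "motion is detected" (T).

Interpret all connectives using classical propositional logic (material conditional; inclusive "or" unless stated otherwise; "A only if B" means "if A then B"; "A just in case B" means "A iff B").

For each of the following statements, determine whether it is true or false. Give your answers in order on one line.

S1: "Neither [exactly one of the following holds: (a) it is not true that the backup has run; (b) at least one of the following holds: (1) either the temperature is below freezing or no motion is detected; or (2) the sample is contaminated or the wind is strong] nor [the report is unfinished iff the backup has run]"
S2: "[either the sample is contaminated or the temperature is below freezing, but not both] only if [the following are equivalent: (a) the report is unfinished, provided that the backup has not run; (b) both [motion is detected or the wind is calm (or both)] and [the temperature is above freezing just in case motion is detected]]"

S1: This is (¬D ⊕ ((L ∨ ¬G) ∨ (M ∨ V))) ↓ (¬U ↔ D).

¬D = ¬F = T
¬G = ¬T = F
L ∨ ¬G = T ∨ F = T
M ∨ V = T ∨ F = T
(L ∨ ¬G) ∨ (M ∨ V) = T ∨ T = T
¬D ⊕ ((L ∨ ¬G) ∨ (M ∨ V)) = T ⊕ T = F
¬U = ¬T = F
¬U ↔ D = F ↔ F = T
(¬D ⊕ ((L ∨ ¬G) ∨ (M ∨ V))) ↓ (¬U ↔ D) = F ↓ T = F
So S1 is false.

S2: This is (M ⊕ L) → ((¬D → ¬U) ↔ ((G ∨ ¬V) ∧ (¬L ↔ G))).

M ⊕ L = T ⊕ T = F
¬D = ¬F = T
¬U = ¬T = F
¬D → ¬U = T → F = F
¬V = ¬F = T
G ∨ ¬V = T ∨ T = T
¬L = ¬T = F
¬L ↔ G = F ↔ T = F
(G ∨ ¬V) ∧ (¬L ↔ G) = T ∧ F = F
(¬D → ¬U) ↔ ((G ∨ ¬V) ∧ (¬L ↔ G)) = F ↔ F = T
(M ⊕ L) → ((¬D → ¬U) ↔ ((G ∨ ¬V) ∧ (¬L ↔ G))) = F → T = T
Thus S2 is true.

S1 False; S2 True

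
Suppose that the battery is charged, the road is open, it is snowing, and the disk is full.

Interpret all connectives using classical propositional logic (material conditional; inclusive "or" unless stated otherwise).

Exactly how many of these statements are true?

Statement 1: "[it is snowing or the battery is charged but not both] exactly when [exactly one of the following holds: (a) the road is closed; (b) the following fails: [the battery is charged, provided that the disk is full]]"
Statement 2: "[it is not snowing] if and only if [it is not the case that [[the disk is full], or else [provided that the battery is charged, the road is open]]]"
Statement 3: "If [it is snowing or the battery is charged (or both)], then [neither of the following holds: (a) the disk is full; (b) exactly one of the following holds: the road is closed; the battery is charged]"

Let W = "it is snowing" (T), H = "the battery is charged" (T), K = "the road is closed" (F), G = "the disk is full" (T).

Statement 1: Formalization: (W xor H) <-> (K xor ~(G -> H))

W xor H = T xor T = F
G -> H = T -> T = T
~(G -> H) = ~T = F
K xor ~(G -> H) = F xor F = F
(W xor H) <-> (K xor ~(G -> H)) = F <-> F = T
Hence Statement 1 is true.

Statement 2: Parsed as ~W <-> ~(G | (H -> ~K))

~W = ~T = F
~K = ~F = T
H -> ~K = T -> T = T
G | (H -> ~K) = T | T = T
~(G | (H -> ~K)) = ~T = F
~W <-> ~(G | (H -> ~K)) = F <-> F = T
Thus Statement 2 is true.

Statement 3: This is (W | H) -> (G nor (K xor H)).

W | H = T | T = T
K xor H = F xor T = T
G nor (K xor H) = T nor T = F
(W | H) -> (G nor (K xor H)) = T -> F = F
Hence Statement 3 is false.

Count: 2.

2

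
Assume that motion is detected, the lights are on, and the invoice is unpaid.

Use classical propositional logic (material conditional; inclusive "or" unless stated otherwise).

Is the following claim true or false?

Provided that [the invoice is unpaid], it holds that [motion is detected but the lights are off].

Let V = "the invoice is paid" (F), U = "motion is detected" (T), W = "the lights are on" (T).
Parsed as ~V -> (U & ~W)

~V = ~F = T
~W = ~T = F
U & ~W = T & F = F
~V -> (U & ~W) = T -> F = F

False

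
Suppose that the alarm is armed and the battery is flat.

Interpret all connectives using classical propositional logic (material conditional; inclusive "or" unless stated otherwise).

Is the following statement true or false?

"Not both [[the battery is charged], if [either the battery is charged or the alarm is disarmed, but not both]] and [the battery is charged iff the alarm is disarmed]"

Let W = "the battery is charged" (False), H = "the alarm is armed" (True).
This is ((W xor not H) -> W) nand (W iff not H).

not H = not True = False
W xor not H = False xor False = False
(W xor not H) -> W = False -> False = True
not H = not True = False
W iff not H = False iff False = True
((W xor not H) -> W) nand (W iff not H) = True nand True = False

False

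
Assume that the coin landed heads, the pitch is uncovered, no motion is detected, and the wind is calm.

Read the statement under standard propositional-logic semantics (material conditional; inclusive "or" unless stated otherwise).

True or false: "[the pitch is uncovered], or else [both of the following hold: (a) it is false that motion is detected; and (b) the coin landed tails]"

True.

Let Q = "the pitch is covered" (F), R = "motion is detected" (F), P = "the coin landed heads" (T).
Formalization: ¬Q ∨ (¬R ∧ ¬P)

¬Q = ¬F = T
¬R = ¬F = T
¬P = ¬T = F
¬R ∧ ¬P = T ∧ F = F
¬Q ∨ (¬R ∧ ¬P) = T ∨ F = T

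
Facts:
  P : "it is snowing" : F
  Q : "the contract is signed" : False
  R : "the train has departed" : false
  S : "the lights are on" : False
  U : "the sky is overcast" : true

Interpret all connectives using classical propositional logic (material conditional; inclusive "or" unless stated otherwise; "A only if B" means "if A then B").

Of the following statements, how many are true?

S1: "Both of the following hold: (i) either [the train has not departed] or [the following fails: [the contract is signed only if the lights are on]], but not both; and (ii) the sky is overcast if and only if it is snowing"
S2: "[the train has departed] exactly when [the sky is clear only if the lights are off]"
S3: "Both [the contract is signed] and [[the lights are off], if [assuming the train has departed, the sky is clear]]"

0

S1: This is (~R xor ~(Q -> S)) & (U <-> P).

~R = ~F = T
Q -> S = F -> F = T
~(Q -> S) = ~T = F
~R xor ~(Q -> S) = T xor F = T
U <-> P = T <-> F = F
(~R xor ~(Q -> S)) & (U <-> P) = T & F = F
So S1 is false.

S2: This is R <-> (~U -> ~S).

~U = ~T = F
~S = ~F = T
~U -> ~S = F -> T = T
R <-> (~U -> ~S) = F <-> T = F
So S2 is false.

S3: This is Q & ((R -> ~U) -> ~S).

~U = ~T = F
R -> ~U = F -> F = T
~S = ~F = T
(R -> ~U) -> ~S = T -> T = T
Q & ((R -> ~U) -> ~S) = F & T = F
Hence S3 is false.

True statements: 0 (none).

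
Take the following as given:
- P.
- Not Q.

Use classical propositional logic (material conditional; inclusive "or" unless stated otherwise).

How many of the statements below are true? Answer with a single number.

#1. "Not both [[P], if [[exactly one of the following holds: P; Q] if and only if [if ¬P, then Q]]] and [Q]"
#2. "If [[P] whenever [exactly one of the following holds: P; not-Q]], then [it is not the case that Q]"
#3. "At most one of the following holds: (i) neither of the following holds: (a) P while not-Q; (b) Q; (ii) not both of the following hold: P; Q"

#1: In symbols: (((P xor Q) <-> (~P -> Q)) -> P) nand Q

P xor Q = T xor F = T
~P = ~T = F
~P -> Q = F -> F = T
(P xor Q) <-> (~P -> Q) = T <-> T = T
((P xor Q) <-> (~P -> Q)) -> P = T -> T = T
(((P xor Q) <-> (~P -> Q)) -> P) nand Q = T nand F = T
Hence #1 is true.

#2: In symbols: ((P xor ~Q) -> P) -> ~Q

~Q = ~F = T
P xor ~Q = T xor T = F
(P xor ~Q) -> P = F -> T = T
~Q = ~F = T
((P xor ~Q) -> P) -> ~Q = T -> T = T
Hence #2 is true.

#3: Parsed as ((P & ~Q) nor Q) nand (P nand Q)

~Q = ~F = T
P & ~Q = T & T = T
(P & ~Q) nor Q = T nor F = F
P nand Q = T nand F = T
((P & ~Q) nor Q) nand (P nand Q) = F nand T = T
Hence #3 is true.

Count: 3.

3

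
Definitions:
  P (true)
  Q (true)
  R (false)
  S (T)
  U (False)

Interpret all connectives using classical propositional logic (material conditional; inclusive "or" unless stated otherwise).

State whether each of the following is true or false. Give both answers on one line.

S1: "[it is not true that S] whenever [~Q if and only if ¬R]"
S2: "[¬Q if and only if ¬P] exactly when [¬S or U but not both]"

S1 True; S2 False

S1: Formalization: (¬Q ↔ ¬R) → ¬S

¬Q = ¬T = F
¬R = ¬F = T
¬Q ↔ ¬R = F ↔ T = F
¬S = ¬T = F
(¬Q ↔ ¬R) → ¬S = F → F = T
So S1 is true.

S2: This is (¬Q ↔ ¬P) ↔ (¬S ⊕ U).

¬Q = ¬T = F
¬P = ¬T = F
¬Q ↔ ¬P = F ↔ F = T
¬S = ¬T = F
¬S ⊕ U = F ⊕ F = F
(¬Q ↔ ¬P) ↔ (¬S ⊕ U) = T ↔ F = F
So S2 is false.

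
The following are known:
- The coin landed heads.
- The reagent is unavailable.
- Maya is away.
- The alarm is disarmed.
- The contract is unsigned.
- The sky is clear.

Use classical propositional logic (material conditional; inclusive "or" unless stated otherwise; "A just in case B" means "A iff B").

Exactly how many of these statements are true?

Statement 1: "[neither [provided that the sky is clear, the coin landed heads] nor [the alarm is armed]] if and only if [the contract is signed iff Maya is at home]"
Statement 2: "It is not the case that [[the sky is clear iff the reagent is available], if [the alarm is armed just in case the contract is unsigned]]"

0

Let V = "the sky is overcast" (F), P = "the coin landed heads" (T), S = "the alarm is armed" (F), U = "the contract is signed" (F), R = "Maya is at home" (F), Q = "the reagent is available" (F).

Statement 1: In symbols: ((~V -> P) nor S) <-> (U <-> R)

~V = ~F = T
~V -> P = T -> T = T
(~V -> P) nor S = T nor F = F
U <-> R = F <-> F = T
((~V -> P) nor S) <-> (U <-> R) = F <-> T = F
Thus Statement 1 is false.

Statement 2: In symbols: ~((S <-> ~U) -> (~V <-> Q))

~U = ~F = T
S <-> ~U = F <-> T = F
~V = ~F = T
~V <-> Q = T <-> F = F
(S <-> ~U) -> (~V <-> Q) = F -> F = T
~((S <-> ~U) -> (~V <-> Q)) = ~T = F
Hence Statement 2 is false.

Count: 0.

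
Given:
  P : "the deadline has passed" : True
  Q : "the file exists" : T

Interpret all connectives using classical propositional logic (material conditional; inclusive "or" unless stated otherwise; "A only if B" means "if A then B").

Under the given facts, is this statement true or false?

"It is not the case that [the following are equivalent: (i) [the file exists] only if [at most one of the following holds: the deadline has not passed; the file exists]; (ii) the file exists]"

This is ~((Q -> (~P nand Q)) <-> Q).

~P = ~T = F
~P nand Q = F nand T = T
Q -> (~P nand Q) = T -> T = T
(Q -> (~P nand Q)) <-> Q = T <-> T = T
~((Q -> (~P nand Q)) <-> Q) = ~T = F

False.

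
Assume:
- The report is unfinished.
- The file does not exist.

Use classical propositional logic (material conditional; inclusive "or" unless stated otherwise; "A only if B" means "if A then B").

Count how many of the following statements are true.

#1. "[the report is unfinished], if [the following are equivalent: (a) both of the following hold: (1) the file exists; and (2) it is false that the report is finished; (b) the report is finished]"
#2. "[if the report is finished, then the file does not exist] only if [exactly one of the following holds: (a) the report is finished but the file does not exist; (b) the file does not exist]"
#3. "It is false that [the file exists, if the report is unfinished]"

3

Let Q = "the file exists" (F), P = "the report is finished" (F).

#1: This is ((Q ∧ ¬P) ↔ P) → ¬P.

¬P = ¬F = T
Q ∧ ¬P = F ∧ T = F
(Q ∧ ¬P) ↔ P = F ↔ F = T
¬P = ¬F = T
((Q ∧ ¬P) ↔ P) → ¬P = T → T = T
Hence #1 is true.

#2: This is (P → ¬Q) → ((P ∧ ¬Q) ⊕ ¬Q).

¬Q = ¬F = T
P → ¬Q = F → T = T
¬Q = ¬F = T
P ∧ ¬Q = F ∧ T = F
¬Q = ¬F = T
(P ∧ ¬Q) ⊕ ¬Q = F ⊕ T = T
(P → ¬Q) → ((P ∧ ¬Q) ⊕ ¬Q) = T → T = T
Hence #2 is true.

#3: Formalization: ¬(¬P → Q)

¬P = ¬F = T
¬P → Q = T → F = F
¬(¬P → Q) = ¬F = T
Thus #3 is true.

True statements: 3 (#1, #2, #3).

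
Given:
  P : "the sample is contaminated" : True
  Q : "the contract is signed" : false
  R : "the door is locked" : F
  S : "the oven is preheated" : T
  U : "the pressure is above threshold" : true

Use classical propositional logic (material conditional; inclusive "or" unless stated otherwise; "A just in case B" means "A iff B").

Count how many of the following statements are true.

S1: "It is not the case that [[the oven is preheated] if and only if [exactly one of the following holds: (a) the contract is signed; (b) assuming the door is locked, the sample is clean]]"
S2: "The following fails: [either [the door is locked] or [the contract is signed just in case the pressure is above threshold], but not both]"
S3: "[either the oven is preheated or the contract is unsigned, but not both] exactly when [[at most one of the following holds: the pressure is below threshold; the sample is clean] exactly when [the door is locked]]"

2

S1: Formalization: ¬(S ↔ (Q ⊕ (R → ¬P)))

¬P = ¬T = F
R → ¬P = F → F = T
Q ⊕ (R → ¬P) = F ⊕ T = T
S ↔ (Q ⊕ (R → ¬P)) = T ↔ T = T
¬(S ↔ (Q ⊕ (R → ¬P))) = ¬T = F
So S1 is false.

S2: This is ¬(R ⊕ (Q ↔ U)).

Q ↔ U = F ↔ T = F
R ⊕ (Q ↔ U) = F ⊕ F = F
¬(R ⊕ (Q ↔ U)) = ¬F = T
Hence S2 is true.

S3: Parsed as (S ⊕ ¬Q) ↔ ((¬U ↑ ¬P) ↔ R)

¬Q = ¬F = T
S ⊕ ¬Q = T ⊕ T = F
¬U = ¬T = F
¬P = ¬T = F
¬U ↑ ¬P = F ↑ F = T
(¬U ↑ ¬P) ↔ R = T ↔ F = F
(S ⊕ ¬Q) ↔ ((¬U ↑ ¬P) ↔ R) = F ↔ F = T
So S3 is true.

Count: 2.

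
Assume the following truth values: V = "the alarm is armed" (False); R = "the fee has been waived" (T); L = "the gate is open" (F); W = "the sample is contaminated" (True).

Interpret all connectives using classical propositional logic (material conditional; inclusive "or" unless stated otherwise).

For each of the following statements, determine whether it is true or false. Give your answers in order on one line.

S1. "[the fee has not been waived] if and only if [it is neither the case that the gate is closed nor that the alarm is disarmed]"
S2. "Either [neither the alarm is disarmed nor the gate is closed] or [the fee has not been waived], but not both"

S1 True / S2 False

S1: Formalization: ~R <-> (~L nor ~V)

~R = ~T = F
~L = ~F = T
~V = ~F = T
~L nor ~V = T nor T = F
~R <-> (~L nor ~V) = F <-> F = T
So S1 is true.

S2: Formalization: (~V nor ~L) xor ~R

~V = ~F = T
~L = ~F = T
~V nor ~L = T nor T = F
~R = ~T = F
(~V nor ~L) xor ~R = F xor F = F
Hence S2 is false.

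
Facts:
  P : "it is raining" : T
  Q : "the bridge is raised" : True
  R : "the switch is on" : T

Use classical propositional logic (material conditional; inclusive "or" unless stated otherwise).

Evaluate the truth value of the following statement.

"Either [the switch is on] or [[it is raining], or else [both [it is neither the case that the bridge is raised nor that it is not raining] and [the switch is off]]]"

The statement is true.

Values: R=T, P=T, Q=T.
Formalization: R | (P | ((Q nor ~P) & ~R))

~P = ~T = F
Q nor ~P = T nor F = F
~R = ~T = F
(Q nor ~P) & ~R = F & F = F
P | ((Q nor ~P) & ~R) = T | F = T
R | (P | ((Q nor ~P) & ~R)) = T | T = T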